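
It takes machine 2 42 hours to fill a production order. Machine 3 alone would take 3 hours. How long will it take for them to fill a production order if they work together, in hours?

14/5 hours

Combined rate: 1/42 + 1/3 = (1 + 14)/42 = 15/42 = 5/14 per hour.
Time = 1 ÷ (5/14) = 14/5 hours.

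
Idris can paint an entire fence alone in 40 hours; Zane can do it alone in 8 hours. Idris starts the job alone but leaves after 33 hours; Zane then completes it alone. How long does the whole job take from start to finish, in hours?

172/5 hours

In 33 hours Idris does 33/40 of the job, leaving 7/40.
Zane works at 1/8 per hour, so finishing takes 7/40 ÷ 1/8 = 7/5 hours.
Total time = 33 + 7/5 = 172/5 hours.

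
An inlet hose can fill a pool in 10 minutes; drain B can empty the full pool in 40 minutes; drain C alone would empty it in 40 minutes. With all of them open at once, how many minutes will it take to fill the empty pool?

20 minutes

Net rate = 1/10 − 1/40 − 1/40 = (4 − 1 − 1)/40 = 2/40 = 1/20 per minute.
Filling time = 1 ÷ (1/20) = 20 minutes.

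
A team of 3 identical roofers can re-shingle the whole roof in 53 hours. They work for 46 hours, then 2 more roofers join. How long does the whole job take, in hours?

One roofer does 1/159 of the job per hour.
After 46 hours with 3 roofers, 46/53 is done (7/53 left).
With 5 roofers the rate is 5/159, so the rest takes 7/53 ÷ 5/159 = 21/5 hours.
Total = 46 + 21/5 = 251/5 hours.

251/5 hours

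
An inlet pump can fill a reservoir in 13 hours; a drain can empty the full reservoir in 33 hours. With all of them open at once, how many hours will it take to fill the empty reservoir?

429/20 hours

Net rate = 1/13 − 1/33 = (33 − 13)/429 = 20/429 per hour.
Filling time = 1 ÷ (20/429) = 429/20 hours.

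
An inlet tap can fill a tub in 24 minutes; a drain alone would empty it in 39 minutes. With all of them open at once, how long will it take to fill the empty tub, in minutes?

312/5 minutes

Net rate = 1/24 − 1/39 = (13 − 8)/312 = 5/312 per minute.
Filling time = 1 ÷ (5/312) = 312/5 minutes.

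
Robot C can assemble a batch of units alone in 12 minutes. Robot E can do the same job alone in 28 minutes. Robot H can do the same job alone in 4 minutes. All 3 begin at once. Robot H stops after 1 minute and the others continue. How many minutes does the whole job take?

63/10 minutes

In the first 1 minute the combined rate is 31/84, so 31/84 of the job is done, leaving 53/84.
After robot H leaves the rate is 5/42 per minute; the remaining 53/84 takes 53/10 minutes.
Total = 1 + 53/10 = 63/10 minutes.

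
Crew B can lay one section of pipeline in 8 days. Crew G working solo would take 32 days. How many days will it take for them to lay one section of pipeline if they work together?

With two workers the combined time is the product over the sum: 8·32/(8+32) = 256/40 = 32/5 days.

32/5 days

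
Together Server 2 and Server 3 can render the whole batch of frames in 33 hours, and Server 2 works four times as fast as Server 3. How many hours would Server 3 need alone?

Let Server 3's rate be r; then Server 2's rate is 4r, so together (4 + 1)r = 5r = 1/33.
Thus r = 1/165 per hour.
Server 3 alone: 165 hours; Server 2 alone: 165/4 hours.

165 hours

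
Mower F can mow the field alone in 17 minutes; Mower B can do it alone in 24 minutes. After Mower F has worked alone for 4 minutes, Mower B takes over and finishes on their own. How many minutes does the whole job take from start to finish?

380/17 minutes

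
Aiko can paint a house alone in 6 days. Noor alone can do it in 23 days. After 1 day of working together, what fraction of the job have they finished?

29/138

Combined rate: 1/6 + 1/23 = (23 + 6)/138 = 29/138 per day.
In 1 day they complete 1·29/138 = 29/138 of the job.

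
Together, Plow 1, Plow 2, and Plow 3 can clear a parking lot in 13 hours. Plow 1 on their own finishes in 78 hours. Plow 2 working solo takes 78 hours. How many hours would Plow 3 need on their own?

39/2 hours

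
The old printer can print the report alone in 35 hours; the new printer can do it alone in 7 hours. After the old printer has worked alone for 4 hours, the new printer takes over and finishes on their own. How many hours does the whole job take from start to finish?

In 4 hours the old printer does 4/35 of the job, leaving 31/35.
The new printer works at 1/7 per hour, so finishing takes 31/35 ÷ 1/7 = 31/5 hours.
Total time = 4 + 31/5 = 51/5 hours.

51/5 hours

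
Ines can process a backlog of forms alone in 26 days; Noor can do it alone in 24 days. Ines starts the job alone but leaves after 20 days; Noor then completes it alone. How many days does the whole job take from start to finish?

In 20 days Ines does 20/26 = 10/13 of the job, leaving 3/13.
Noor works at 1/24 per day, so finishing takes 3/13 ÷ 1/24 = 72/13 days.
Total time = 20 + 72/13 = 332/13 days.

332/13 days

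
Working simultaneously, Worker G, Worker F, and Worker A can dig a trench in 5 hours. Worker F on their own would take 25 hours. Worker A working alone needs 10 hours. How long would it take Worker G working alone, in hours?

Combined rate is 1/5 per hour.
Known contribution: 1/25 + 1/10 = (2 + 5)/50 = 7/50 per hour.
So Worker G's rate is 1/5 − 7/50 = 3/50, meaning 50/3 hours alone.

50/3 hours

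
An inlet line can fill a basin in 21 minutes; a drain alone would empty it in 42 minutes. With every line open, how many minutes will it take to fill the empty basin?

42 minutes

Net rate = 1/21 − 1/42 = (2 − 1)/42 = 1/42 per minute.
Filling time = 1 ÷ (1/42) = 42 minutes.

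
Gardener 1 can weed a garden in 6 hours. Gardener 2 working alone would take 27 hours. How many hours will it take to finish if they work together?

54/11 hours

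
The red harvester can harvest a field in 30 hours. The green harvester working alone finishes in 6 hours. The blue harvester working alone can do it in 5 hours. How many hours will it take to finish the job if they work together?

Combined rate: 1/30 + 1/6 + 1/5 = (1 + 5 + 6)/30 = 12/30 = 2/5 per hour.
Time = 1 ÷ (2/5) = 5/2 hours.

5/2 hours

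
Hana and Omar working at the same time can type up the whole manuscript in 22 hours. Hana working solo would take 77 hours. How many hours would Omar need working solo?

154/5 hours

Combined rate is 1/22 per hour.
Known contribution: 1/77 per hour.
So Omar's rate is 1/22 − 1/77 = 5/154, meaning 154/5 hours alone.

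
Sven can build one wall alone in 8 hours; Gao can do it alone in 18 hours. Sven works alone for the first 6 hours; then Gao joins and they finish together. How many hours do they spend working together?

18/13 hours

In 6 hours Sven does 6/8 = 3/4 of the job, leaving 1/4.
Sven and Gao together work at 13/72 per hour, so finishing takes 1/4 ÷ 13/72 = 18/13 hours.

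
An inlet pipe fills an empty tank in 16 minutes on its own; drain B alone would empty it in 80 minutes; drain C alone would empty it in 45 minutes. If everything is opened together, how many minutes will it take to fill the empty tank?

Net rate = 1/16 − 1/80 − 1/45 = (45 − 9 − 16)/720 = 20/720 = 1/36 per minute.
Filling time = 1 ÷ (1/36) = 36 minutes.

36 minutes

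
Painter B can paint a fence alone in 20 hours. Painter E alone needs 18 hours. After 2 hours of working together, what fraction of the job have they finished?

19/90

Combined rate: 1/20 + 1/18 = (9 + 10)/180 = 19/180 per hour.
In 2 hours they complete 2·19/180 = 19/90 of the job.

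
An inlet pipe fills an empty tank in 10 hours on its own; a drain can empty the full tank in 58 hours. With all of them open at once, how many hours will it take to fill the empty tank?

145/12 hours

Net rate = 1/10 − 1/58 = (29 − 5)/290 = 24/290 = 12/145 per hour.
Filling time = 1 ÷ (12/145) = 145/12 hours.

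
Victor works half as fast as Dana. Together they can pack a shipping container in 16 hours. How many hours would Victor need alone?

48 hours

Let Dana's rate be r; then Victor's rate is (1/2)r, so together (1/2 + 1)r = (3/2)r = 1/16.
Thus r = 1/24 per hour.
Dana alone: 24 hours; Victor alone: 48 hours.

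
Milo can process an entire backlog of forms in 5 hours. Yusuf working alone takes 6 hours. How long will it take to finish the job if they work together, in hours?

30/11 hours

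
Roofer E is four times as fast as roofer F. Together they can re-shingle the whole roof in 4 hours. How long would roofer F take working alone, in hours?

20 hours

Let roofer F's rate be r; then roofer E's rate is 4r, so together (4 + 1)r = 5r = 1/4.
Thus r = 1/20 per hour.
Roofer F alone: 20 hours; roofer E alone: 5 hours.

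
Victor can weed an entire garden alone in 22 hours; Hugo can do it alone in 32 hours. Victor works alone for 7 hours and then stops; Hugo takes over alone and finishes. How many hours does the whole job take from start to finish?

In 7 hours Victor does 7/22 of the job, leaving 15/22.
Hugo works at 1/32 per hour, so finishing takes 15/22 ÷ 1/32 = 240/11 hours.
Total time = 7 + 240/11 = 317/11 hours.

317/11 hours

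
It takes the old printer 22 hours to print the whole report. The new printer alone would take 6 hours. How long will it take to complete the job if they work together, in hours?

Combined rate: 1/22 + 1/6 = (3 + 11)/66 = 14/66 = 7/33 per hour.
Time = 1 ÷ (7/33) = 33/7 hours.

33/7 hours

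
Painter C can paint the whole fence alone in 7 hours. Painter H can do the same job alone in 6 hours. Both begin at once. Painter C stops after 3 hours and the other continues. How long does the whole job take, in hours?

24/7 hours

In the first 3 hours the combined rate is 13/42, so 13/14 of the job is done, leaving 1/14.
After Painter C leaves the rate is 1/6 per hour; the remaining 1/14 takes 3/7 hours.
Total = 3 + 3/7 = 24/7 hours.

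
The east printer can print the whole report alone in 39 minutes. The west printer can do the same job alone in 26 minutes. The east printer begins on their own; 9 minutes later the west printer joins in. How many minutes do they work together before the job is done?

In the first 9 minutes the east printer alone does 9/39 = 3/13 of the job, leaving 10/13.
Once everyone is working, combined rate: 1/39 + 1/26 = (2 + 3)/78 = 5/78 per minute.
Remaining 10/13 at 5/78 per minute takes 12 minutes.

12 minutes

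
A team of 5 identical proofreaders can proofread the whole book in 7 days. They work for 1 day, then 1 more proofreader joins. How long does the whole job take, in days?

6 days

One proofreader does 1/35 of the job per day.
After 1 day with 5 proofreaders, 1/7 is done (6/7 left).
With 6 proofreaders the rate is 6/35, so the rest takes 6/7 ÷ 6/35 = 5 days.
Total = 1 + 5 = 6 days.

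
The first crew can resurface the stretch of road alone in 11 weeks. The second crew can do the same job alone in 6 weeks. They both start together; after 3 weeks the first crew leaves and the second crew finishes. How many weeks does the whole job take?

48/11 weeks

In the first 3 weeks the combined rate is 17/66, so 17/22 of the job is done, leaving 5/22.
After the first crew leaves the rate is 1/6 per week; the remaining 5/22 takes 15/11 weeks.
Total = 3 + 15/11 = 48/11 weeks.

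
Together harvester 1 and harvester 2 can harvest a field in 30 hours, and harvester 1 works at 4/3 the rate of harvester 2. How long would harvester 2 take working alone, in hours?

70 hours

Let harvester 2's rate be r; then harvester 1's rate is (4/3)r, so together (4/3 + 1)r = (7/3)r = 1/30.
Thus r = 1/70 per hour.
Harvester 2 alone: 70 hours; harvester 1 alone: 105/2 hours.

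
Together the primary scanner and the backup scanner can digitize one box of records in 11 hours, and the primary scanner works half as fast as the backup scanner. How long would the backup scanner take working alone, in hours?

33/2 hours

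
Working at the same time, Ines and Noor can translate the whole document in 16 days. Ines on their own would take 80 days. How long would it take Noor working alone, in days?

Combined rate is 1/16 per day.
Known contribution: 1/80 per day.
So Noor's rate is 1/16 − 1/80 = 1/20, meaning 20 days alone.

20 days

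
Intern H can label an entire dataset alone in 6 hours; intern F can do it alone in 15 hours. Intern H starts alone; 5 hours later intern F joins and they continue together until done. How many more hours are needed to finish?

In 5 hours intern H does 5/6 of the job, leaving 1/6.
Intern H and intern F together work at 7/30 per hour, so finishing takes 1/6 ÷ 7/30 = 5/7 hours.

5/7 hours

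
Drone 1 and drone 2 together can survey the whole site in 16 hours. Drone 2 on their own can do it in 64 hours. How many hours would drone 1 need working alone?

64/3 hours

Combined rate is 1/16 per hour.
Known contribution: 1/64 per hour.
So drone 1's rate is 1/16 − 1/64 = 3/64, meaning 64/3 hours alone.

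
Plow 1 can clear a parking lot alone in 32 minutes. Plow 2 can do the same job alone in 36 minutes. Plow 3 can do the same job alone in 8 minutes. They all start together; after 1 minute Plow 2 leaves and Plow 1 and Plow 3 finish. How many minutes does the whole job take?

In the first 1 minute the combined rate is 53/288, so 53/288 of the job is done, leaving 235/288.
After Plow 2 leaves the rate is 5/32 per minute; the remaining 235/288 takes 47/9 minutes.
Total = 1 + 47/9 = 56/9 minutes.

56/9 minutes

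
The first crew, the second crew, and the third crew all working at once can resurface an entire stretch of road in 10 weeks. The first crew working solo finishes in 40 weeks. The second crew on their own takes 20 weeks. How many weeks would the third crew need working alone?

40 weeks

Combined rate is 1/10 per week.
Known contribution: 1/40 + 1/20 = (1 + 2)/40 = 3/40 per week.
So the third crew's rate is 1/10 − 3/40 = 1/40, meaning 40 weeks alone.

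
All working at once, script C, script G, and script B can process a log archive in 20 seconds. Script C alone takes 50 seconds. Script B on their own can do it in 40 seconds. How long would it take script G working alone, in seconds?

Combined rate is 1/20 per second.
Known contribution: 1/50 + 1/40 = (4 + 5)/200 = 9/200 per second.
So script G's rate is 1/20 − 9/200 = 1/200, meaning 200 seconds alone.

200 seconds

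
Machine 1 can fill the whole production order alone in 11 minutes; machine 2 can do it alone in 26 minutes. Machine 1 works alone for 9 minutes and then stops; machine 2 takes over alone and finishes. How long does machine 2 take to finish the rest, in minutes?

52/11 minutes

In 9 minutes machine 1 does 9/11 of the job, leaving 2/11.
Machine 2 works at 1/26 per minute, so finishing takes 2/11 ÷ 1/26 = 52/11 minutes.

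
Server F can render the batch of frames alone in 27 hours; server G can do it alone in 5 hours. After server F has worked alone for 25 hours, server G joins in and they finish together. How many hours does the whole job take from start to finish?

405/16 hours

In 25 hours server F does 25/27 of the job, leaving 2/27.
Server F and server G together work at 32/135 per hour, so finishing takes 2/27 ÷ 32/135 = 5/16 hours.
Total time = 25 + 5/16 = 405/16 hours.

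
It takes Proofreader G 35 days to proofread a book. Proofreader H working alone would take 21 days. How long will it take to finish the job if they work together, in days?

Combined rate: 1/35 + 1/21 = (3 + 5)/105 = 8/105 per day.
Time = 1 ÷ (8/105) = 105/8 days.

105/8 days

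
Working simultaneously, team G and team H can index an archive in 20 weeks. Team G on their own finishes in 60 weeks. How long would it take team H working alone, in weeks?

30 weeks

Combined rate is 1/20 per week.
Known contribution: 1/60 per week.
So team H's rate is 1/20 − 1/60 = 1/30, meaning 30 weeks alone.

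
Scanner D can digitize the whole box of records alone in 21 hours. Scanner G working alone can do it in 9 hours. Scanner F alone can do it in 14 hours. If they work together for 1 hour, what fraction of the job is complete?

Combined rate: 1/21 + 1/9 + 1/14 = (6 + 14 + 9)/126 = 29/126 per hour.
In 1 hour they complete 1·29/126 = 29/126 of the job.

29/126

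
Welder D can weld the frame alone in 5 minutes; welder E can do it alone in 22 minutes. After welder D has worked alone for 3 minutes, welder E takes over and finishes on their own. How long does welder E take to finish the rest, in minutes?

44/5 minutes

In 3 minutes welder D does 3/5 of the job, leaving 2/5.
Welder E works at 1/22 per minute, so finishing takes 2/5 ÷ 1/22 = 44/5 minutes.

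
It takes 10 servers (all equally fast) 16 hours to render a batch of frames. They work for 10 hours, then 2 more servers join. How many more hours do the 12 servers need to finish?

One server does 1/160 of the job per hour.
After 10 hours with 10 servers, 5/8 is done (3/8 left).
With 12 servers the rate is 12/160 = 3/40, so the rest takes 3/8 ÷ 3/40 = 5 hours.

5 hours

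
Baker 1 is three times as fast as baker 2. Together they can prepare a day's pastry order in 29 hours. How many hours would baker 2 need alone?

Let baker 2's rate be r; then baker 1's rate is 3r, so together (3 + 1)r = 4r = 1/29.
Thus r = 1/116 per hour.
Baker 2 alone: 116 hours; baker 1 alone: 116/3 hours.

116 hours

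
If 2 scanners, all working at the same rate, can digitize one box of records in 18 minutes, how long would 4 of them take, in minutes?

Total work is 2·18 = 36 scanner-minutes.
With 4 scanners: 36/4 = 9 minutes.

9 minutes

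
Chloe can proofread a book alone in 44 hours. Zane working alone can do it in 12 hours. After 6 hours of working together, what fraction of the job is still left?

Combined rate: 1/44 + 1/12 = (3 + 11)/132 = 14/132 = 7/66 per hour.
In 6 hours they complete 6·7/66 = 7/11 of the job.
So 4/11 remains.

4/11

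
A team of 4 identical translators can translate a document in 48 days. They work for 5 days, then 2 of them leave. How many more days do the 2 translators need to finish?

86 days

One translator does 1/192 of the job per day.
After 5 days with 4 translators, 5/48 is done (43/48 left).
With 2 translators the rate is 2/192 = 1/96, so the rest takes 43/48 ÷ 1/96 = 86 days.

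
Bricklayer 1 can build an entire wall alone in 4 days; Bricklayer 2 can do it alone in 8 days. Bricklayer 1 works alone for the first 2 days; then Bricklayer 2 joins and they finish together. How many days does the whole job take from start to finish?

In 2 days Bricklayer 1 does 2/4 = 1/2 of the job, leaving 1/2.
Bricklayer 1 and Bricklayer 2 together work at 3/8 per day, so finishing takes 1/2 ÷ 3/8 = 4/3 days.
Total time = 2 + 4/3 = 10/3 days.

10/3 days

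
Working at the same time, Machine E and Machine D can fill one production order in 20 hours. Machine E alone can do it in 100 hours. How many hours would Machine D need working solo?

25 hours

Combined rate is 1/20 per hour.
Known contribution: 1/100 per hour.
So Machine D's rate is 1/20 − 1/100 = 1/25, meaning 25 hours alone.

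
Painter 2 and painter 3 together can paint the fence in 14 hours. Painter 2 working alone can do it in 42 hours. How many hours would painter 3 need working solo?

Combined rate is 1/14 per hour.
Known contribution: 1/42 per hour.
So painter 3's rate is 1/14 − 1/42 = 1/21, meaning 21 hours alone.

21 hours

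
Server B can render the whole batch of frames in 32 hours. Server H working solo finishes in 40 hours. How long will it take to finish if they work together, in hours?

160/9 hours

Combined rate: 1/32 + 1/40 = (5 + 4)/160 = 9/160 per hour.
Time = 1 ÷ (9/160) = 160/9 hours.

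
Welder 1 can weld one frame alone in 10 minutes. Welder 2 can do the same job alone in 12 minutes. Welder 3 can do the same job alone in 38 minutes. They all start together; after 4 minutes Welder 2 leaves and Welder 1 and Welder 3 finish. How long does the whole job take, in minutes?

95/18 minutes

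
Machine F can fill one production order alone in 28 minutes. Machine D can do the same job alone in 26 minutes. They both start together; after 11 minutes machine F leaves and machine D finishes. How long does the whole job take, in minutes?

221/14 minutes

In the first 11 minutes the combined rate is 27/364, so 297/364 of the job is done, leaving 67/364.
After machine F leaves the rate is 1/26 per minute; the remaining 67/364 takes 67/14 minutes.
Total = 11 + 67/14 = 221/14 minutes.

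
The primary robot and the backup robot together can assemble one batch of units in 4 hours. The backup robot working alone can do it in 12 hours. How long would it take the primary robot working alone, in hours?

Combined rate is 1/4 per hour.
Known contribution: 1/12 per hour.
So the primary robot's rate is 1/4 − 1/12 = 1/6, meaning 6 hours alone.

6 hours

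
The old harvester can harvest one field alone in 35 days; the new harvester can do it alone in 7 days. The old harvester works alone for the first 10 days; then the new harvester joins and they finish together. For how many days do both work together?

25/6 days

In 10 days the old harvester does 10/35 = 2/7 of the job, leaving 5/7.
The old harvester and the new harvester together work at 6/35 per day, so finishing takes 5/7 ÷ 6/35 = 25/6 days.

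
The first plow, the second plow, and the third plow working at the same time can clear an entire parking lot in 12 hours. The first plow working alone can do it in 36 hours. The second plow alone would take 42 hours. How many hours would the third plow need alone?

Combined rate is 1/12 per hour.
Known contribution: 1/36 + 1/42 = (7 + 6)/252 = 13/252 per hour.
So the third plow's rate is 1/12 − 13/252 = 2/63, meaning 63/2 hours alone.

63/2 hours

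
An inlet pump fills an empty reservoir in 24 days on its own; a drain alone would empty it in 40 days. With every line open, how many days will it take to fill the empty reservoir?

60 days

Net rate = 1/24 − 1/40 = (5 − 3)/120 = 2/120 = 1/60 per day.
Filling time = 1 ÷ (1/60) = 60 days.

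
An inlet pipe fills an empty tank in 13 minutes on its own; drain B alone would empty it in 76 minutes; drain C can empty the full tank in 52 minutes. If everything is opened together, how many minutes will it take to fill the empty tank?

247/11 minutes

Net rate = 1/13 − 1/76 − 1/52 = (76 − 13 − 19)/988 = 44/988 = 11/247 per minute.
Filling time = 1 ÷ (11/247) = 247/11 minutes.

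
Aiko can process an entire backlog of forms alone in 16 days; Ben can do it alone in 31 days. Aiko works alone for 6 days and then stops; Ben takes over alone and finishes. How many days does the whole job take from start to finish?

203/8 days

In 6 days Aiko does 6/16 = 3/8 of the job, leaving 5/8.
Ben works at 1/31 per day, so finishing takes 5/8 ÷ 1/31 = 155/8 days.
Total time = 6 + 155/8 = 203/8 days.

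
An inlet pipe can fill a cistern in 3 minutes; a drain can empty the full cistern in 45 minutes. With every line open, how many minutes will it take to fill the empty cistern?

45/14 minutes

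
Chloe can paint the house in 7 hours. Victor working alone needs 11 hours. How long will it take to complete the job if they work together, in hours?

Combined rate: 1/7 + 1/11 = (11 + 7)/77 = 18/77 per hour.
Time = 1 ÷ (18/77) = 77/18 hours.

77/18 hours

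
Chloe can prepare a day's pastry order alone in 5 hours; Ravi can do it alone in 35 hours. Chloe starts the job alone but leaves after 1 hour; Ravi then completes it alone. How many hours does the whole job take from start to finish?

In 1 hour Chloe does 1/5 of the job, leaving 4/5.
Ravi works at 1/35 per hour, so finishing takes 4/5 ÷ 1/35 = 28 hours.
Total time = 1 + 28 = 29 hours.

29 hours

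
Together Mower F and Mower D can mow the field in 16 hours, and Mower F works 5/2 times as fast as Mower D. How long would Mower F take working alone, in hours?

Let Mower D's rate be r; then Mower F's rate is (5/2)r, so together (5/2 + 1)r = (7/2)r = 1/16.
Thus r = 1/56 per hour.
Mower D alone: 56 hours; Mower F alone: 112/5 hours.

112/5 hours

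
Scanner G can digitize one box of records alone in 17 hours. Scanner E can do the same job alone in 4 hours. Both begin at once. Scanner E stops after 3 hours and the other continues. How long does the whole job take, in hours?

In the first 3 hours the combined rate is 21/68, so 63/68 of the job is done, leaving 5/68.
After Scanner E leaves the rate is 1/17 per hour; the remaining 5/68 takes 5/4 hours.
Total = 3 + 5/4 = 17/4 hours.

17/4 hours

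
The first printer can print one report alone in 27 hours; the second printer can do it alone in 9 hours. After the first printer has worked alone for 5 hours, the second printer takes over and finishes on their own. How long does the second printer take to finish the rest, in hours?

22/3 hours

In 5 hours the first printer does 5/27 of the job, leaving 22/27.
The second printer works at 1/9 per hour, so finishing takes 22/27 ÷ 1/9 = 22/3 hours.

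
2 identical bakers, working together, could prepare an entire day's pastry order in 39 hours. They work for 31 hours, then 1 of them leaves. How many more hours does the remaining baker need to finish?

16 hours

One baker does 1/78 of the job per hour.
After 31 hours with 2 bakers, 31/39 is done (8/39 left).
With 1 baker the rate is 1/78, so the rest takes 8/39 ÷ 1/78 = 16 hours.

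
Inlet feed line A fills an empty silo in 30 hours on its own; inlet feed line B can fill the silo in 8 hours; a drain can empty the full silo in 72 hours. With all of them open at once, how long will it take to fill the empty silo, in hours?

90/13 hours

Net rate = 1/30 + 1/8 − 1/72 = (12 + 45 − 5)/360 = 52/360 = 13/90 per hour.
Filling time = 1 ÷ (13/90) = 90/13 hours.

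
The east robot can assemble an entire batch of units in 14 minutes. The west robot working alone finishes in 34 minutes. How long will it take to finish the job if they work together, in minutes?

119/12 minutes

With two workers the combined time is the product over the sum: 14·34/(14+34) = 476/48 = 119/12 minutes.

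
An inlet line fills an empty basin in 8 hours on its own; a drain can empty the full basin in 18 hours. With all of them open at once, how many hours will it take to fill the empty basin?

Net rate = 1/8 − 1/18 = (9 − 4)/72 = 5/72 per hour.
Filling time = 1 ÷ (5/72) = 72/5 hours.

72/5 hours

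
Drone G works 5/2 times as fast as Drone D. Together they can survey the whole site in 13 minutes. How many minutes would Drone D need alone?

Let Drone D's rate be r; then Drone G's rate is (5/2)r, so together (5/2 + 1)r = (7/2)r = 1/13.
Thus r = 2/91 per minute.
Drone D alone: 91/2 minutes; Drone G alone: 91/5 minutes.

91/2 minutes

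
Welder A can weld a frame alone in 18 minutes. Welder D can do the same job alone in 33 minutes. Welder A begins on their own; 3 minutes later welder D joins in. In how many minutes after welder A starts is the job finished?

216/17 minutes

In the first 3 minutes welder A alone does 3/18 = 1/6 of the job, leaving 5/6.
Once everyone is working, combined rate: 1/18 + 1/33 = (11 + 6)/198 = 17/198 per minute.
Remaining 5/6 at 17/198 per minute takes 165/17 minutes.
Total from the start = 3 + 165/17 = 216/17 minutes.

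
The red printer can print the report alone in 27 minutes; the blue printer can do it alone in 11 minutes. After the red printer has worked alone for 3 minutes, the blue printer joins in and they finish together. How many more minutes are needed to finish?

In 3 minutes the red printer does 3/27 = 1/9 of the job, leaving 8/9.
The red printer and the blue printer together work at 38/297 per minute, so finishing takes 8/9 ÷ 38/297 = 132/19 minutes.

132/19 minutes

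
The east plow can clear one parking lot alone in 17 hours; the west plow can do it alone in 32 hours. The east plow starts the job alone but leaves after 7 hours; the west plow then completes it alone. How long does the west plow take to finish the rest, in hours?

In 7 hours the east plow does 7/17 of the job, leaving 10/17.
The west plow works at 1/32 per hour, so finishing takes 10/17 ÷ 1/32 = 320/17 hours.

320/17 hours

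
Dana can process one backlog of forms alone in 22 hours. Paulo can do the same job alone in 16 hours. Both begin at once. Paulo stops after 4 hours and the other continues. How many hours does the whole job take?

In the first 4 hours the combined rate is 19/176, so 19/44 of the job is done, leaving 25/44.
After Paulo leaves the rate is 1/22 per hour; the remaining 25/44 takes 25/2 hours.
Total = 4 + 25/2 = 33/2 hours.

33/2 hours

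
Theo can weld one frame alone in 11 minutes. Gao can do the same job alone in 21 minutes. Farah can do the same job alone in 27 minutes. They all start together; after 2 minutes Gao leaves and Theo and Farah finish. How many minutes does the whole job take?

99/14 minutes

In the first 2 minutes the combined rate is 365/2079, so 730/2079 of the job is done, leaving 1349/2079.
After Gao leaves the rate is 38/297 per minute; the remaining 1349/2079 takes 71/14 minutes.
Total = 2 + 71/14 = 99/14 minutes.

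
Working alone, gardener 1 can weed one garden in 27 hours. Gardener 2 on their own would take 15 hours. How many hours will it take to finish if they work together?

135/14 hours

Combined rate: 1/27 + 1/15 = (5 + 9)/135 = 14/135 per hour.
Time = 1 ÷ (14/135) = 135/14 hours.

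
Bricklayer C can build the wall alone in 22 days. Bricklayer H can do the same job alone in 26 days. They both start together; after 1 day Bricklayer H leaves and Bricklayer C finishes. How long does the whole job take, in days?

275/13 days

In the first 1 day the combined rate is 12/143, so 12/143 of the job is done, leaving 131/143.
After Bricklayer H leaves the rate is 1/22 per day; the remaining 131/143 takes 262/13 days.
Total = 1 + 262/13 = 275/13 days.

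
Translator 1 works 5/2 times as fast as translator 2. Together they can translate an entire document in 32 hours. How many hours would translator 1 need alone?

224/5 hours

Let translator 2's rate be r; then translator 1's rate is (5/2)r, so together (5/2 + 1)r = (7/2)r = 1/32.
Thus r = 1/112 per hour.
Translator 2 alone: 112 hours; translator 1 alone: 224/5 hours.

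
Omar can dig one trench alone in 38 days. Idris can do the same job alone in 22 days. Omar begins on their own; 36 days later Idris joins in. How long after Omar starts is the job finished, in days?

551/15 days

In the first 36 days Omar alone does 36/38 = 18/19 of the job, leaving 1/19.
Once everyone is working, combined rate: 1/38 + 1/22 = (11 + 19)/418 = 30/418 = 15/209 per day.
Remaining 1/19 at 15/209 per day takes 11/15 days.
Total from the start = 36 + 11/15 = 551/15 days.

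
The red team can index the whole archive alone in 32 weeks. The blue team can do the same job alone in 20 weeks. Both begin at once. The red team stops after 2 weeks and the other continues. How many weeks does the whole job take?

75/4 weeks

In the first 2 weeks the combined rate is 13/160, so 13/80 of the job is done, leaving 67/80.
After the red team leaves the rate is 1/20 per week; the remaining 67/80 takes 67/4 weeks.
Total = 2 + 67/4 = 75/4 weeks.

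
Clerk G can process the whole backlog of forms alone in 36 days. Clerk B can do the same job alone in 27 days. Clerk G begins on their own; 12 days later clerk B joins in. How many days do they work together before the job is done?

In the first 12 days clerk G alone does 12/36 = 1/3 of the job, leaving 2/3.
Once everyone is working, combined rate: 1/36 + 1/27 = (3 + 4)/108 = 7/108 per day.
Remaining 2/3 at 7/108 per day takes 72/7 days.

72/7 days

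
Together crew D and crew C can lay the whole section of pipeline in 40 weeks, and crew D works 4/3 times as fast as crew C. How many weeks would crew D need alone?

70 weeks

Let crew C's rate be r; then crew D's rate is (4/3)r, so together (4/3 + 1)r = (7/3)r = 1/40.
Thus r = 3/280 per week.
Crew C alone: 280/3 weeks; crew D alone: 70 weeks.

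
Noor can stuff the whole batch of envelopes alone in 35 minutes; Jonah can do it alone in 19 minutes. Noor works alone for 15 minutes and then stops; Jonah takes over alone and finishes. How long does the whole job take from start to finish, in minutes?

In 15 minutes Noor does 15/35 = 3/7 of the job, leaving 4/7.
Jonah works at 1/19 per minute, so finishing takes 4/7 ÷ 1/19 = 76/7 minutes.
Total time = 15 + 76/7 = 181/7 minutes.

181/7 minutes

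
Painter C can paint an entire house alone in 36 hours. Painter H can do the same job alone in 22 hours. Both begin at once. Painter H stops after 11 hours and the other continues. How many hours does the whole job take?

18 hours

In the first 11 hours the combined rate is 29/396, so 29/36 of the job is done, leaving 7/36.
After painter H leaves the rate is 1/36 per hour; the remaining 7/36 takes 7 hours.
Total = 11 + 7 = 18 hours.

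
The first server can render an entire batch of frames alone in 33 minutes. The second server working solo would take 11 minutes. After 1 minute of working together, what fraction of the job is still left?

Combined rate: 1/33 + 1/11 = (1 + 3)/33 = 4/33 per minute.
In 1 minute they complete 1·4/33 = 4/33 of the job.
So 29/33 remains.

29/33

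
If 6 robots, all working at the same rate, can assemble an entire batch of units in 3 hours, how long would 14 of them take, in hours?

9/7 hours

Total work is 6·3 = 18 robot-hours.
With 14 robots: 18/14 = 9/7 hours.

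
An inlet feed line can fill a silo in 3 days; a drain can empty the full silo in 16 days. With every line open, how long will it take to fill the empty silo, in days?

48/13 days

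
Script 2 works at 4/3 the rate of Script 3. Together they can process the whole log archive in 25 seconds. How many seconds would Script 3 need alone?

Let Script 3's rate be r; then Script 2's rate is (4/3)r, so together (4/3 + 1)r = (7/3)r = 1/25.
Thus r = 3/175 per second.
Script 3 alone: 175/3 seconds; Script 2 alone: 175/4 seconds.

175/3 seconds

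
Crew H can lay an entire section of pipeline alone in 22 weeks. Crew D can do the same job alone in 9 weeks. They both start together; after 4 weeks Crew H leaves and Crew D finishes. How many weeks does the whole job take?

In the first 4 weeks the combined rate is 31/198, so 62/99 of the job is done, leaving 37/99.
After Crew H leaves the rate is 1/9 per week; the remaining 37/99 takes 37/11 weeks.
Total = 4 + 37/11 = 81/11 weeks.

81/11 weeks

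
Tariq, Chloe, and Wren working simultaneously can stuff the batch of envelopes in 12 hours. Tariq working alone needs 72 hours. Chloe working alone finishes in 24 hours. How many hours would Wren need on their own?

Combined rate is 1/12 per hour.
Known contribution: 1/72 + 1/24 = (1 + 3)/72 = 4/72 = 1/18 per hour.
So Wren's rate is 1/12 − 1/18 = 1/36, meaning 36 hours alone.

36 hours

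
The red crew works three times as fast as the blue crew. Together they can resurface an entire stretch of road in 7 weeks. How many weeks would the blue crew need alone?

28 weeks

Let the blue crew's rate be r; then the red crew's rate is 3r, so together (3 + 1)r = 4r = 1/7.
Thus r = 1/28 per week.
The blue crew alone: 28 weeks; the red crew alone: 28/3 weeks.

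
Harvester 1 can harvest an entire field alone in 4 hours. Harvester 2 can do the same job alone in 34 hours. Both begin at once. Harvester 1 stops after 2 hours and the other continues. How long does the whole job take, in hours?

In the first 2 hours the combined rate is 19/68, so 19/34 of the job is done, leaving 15/34.
After harvester 1 leaves the rate is 1/34 per hour; the remaining 15/34 takes 15 hours.
Total = 2 + 15 = 17 hours.

17 hours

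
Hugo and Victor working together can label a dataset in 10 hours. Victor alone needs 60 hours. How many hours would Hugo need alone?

12 hours

Combined rate is 1/10 per hour.
Known contribution: 1/60 per hour.
So Hugo's rate is 1/10 − 1/60 = 1/12, meaning 12 hours alone.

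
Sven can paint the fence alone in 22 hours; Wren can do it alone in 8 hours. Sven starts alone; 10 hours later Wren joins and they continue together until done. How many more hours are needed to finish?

In 10 hours Sven does 10/22 = 5/11 of the job, leaving 6/11.
Sven and Wren together work at 15/88 per hour, so finishing takes 6/11 ÷ 15/88 = 16/5 hours.

16/5 hours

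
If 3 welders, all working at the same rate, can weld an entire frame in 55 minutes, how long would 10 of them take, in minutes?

Total work is 3·55 = 165 welder-minutes.
With 10 welders: 165/10 = 33/2 minutes.

33/2 minutes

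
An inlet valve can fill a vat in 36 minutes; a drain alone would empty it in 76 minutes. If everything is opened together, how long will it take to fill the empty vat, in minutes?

342/5 minutes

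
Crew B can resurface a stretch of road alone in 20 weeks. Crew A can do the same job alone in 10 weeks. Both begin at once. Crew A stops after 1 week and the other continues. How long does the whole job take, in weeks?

In the first 1 week the combined rate is 3/20, so 3/20 of the job is done, leaving 17/20.
After crew A leaves the rate is 1/20 per week; the remaining 17/20 takes 17 weeks.
Total = 1 + 17 = 18 weeks.

18 weeks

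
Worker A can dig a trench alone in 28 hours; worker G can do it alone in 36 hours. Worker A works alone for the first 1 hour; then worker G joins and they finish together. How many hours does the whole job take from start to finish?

In 1 hour worker A does 1/28 of the job, leaving 27/28.
Worker A and worker G together work at 4/63 per hour, so finishing takes 27/28 ÷ 4/63 = 243/16 hours.
Total time = 1 + 243/16 = 259/16 hours.

259/16 hours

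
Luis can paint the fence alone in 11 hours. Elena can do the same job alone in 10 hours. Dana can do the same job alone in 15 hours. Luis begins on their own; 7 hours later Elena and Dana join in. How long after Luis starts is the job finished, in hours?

143/17 hours

In the first 7 hours Luis alone does 7/11 of the job, leaving 4/11.
Once everyone is working, combined rate: 1/11 + 1/10 + 1/15 = (30 + 33 + 22)/330 = 85/330 = 17/66 per hour.
Remaining 4/11 at 17/66 per hour takes 24/17 hours.
Total from the start = 7 + 24/17 = 143/17 hours.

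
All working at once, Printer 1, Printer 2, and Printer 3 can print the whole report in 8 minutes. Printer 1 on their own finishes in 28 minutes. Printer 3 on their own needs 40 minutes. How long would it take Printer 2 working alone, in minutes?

140/9 minutes

Combined rate is 1/8 per minute.
Known contribution: 1/28 + 1/40 = (10 + 7)/280 = 17/280 per minute.
So Printer 2's rate is 1/8 − 17/280 = 9/140, meaning 140/9 minutes alone.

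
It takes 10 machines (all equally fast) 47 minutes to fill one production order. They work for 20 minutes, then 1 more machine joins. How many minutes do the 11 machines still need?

One machine does 1/470 of the job per minute.
After 20 minutes with 10 machines, 20/47 is done (27/47 left).
With 11 machines the rate is 11/470, so the rest takes 27/47 ÷ 11/470 = 270/11 minutes.

270/11 minutes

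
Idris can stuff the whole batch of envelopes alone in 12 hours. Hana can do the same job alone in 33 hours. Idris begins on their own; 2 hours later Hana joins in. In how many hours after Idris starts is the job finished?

28/3 hours

In the first 2 hours Idris alone does 2/12 = 1/6 of the job, leaving 5/6.
Once everyone is working, combined rate: 1/12 + 1/33 = (11 + 4)/132 = 15/132 = 5/44 per hour.
Remaining 5/6 at 5/44 per hour takes 22/3 hours.
Total from the start = 2 + 22/3 = 28/3 hours.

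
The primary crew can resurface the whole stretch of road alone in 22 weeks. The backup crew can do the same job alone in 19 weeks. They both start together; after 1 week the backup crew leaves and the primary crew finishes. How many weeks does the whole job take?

396/19 weeks

In the first 1 week the combined rate is 41/418, so 41/418 of the job is done, leaving 377/418.
After the backup crew leaves the rate is 1/22 per week; the remaining 377/418 takes 377/19 weeks.
Total = 1 + 377/19 = 396/19 weeks.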